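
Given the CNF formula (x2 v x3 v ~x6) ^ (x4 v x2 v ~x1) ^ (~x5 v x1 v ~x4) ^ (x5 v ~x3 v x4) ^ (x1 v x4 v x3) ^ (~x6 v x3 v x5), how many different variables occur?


Identify each distinct variable in the formula.
Variables found: x1, x2, x3, x4, x5, x6.
Total distinct variables = 6.

6


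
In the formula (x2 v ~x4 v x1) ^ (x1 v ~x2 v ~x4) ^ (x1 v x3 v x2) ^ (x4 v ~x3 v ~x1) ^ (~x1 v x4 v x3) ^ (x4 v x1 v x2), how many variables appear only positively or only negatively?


A pure literal appears in only one polarity across all clauses.
No pure literals found.
Count = 0.

0


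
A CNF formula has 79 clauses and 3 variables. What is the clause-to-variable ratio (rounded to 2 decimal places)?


Clause-to-variable ratio = clauses / variables.
79 / 3 = 26.33.

26.33


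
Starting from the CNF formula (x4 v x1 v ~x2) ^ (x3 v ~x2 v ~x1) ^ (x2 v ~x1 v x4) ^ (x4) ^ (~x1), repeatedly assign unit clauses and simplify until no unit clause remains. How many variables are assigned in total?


Unit propagation repeatedly assigns the literal in any unit clause, then simplifies.
Assignments in order: x4 = T, x1 = F.
No further unit clauses remain.
Total variables assigned = 2.

2


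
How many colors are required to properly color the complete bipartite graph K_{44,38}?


K_{44,38} is bipartite by definition: the two parts are independent sets, with every edge crossing between them.
Color all vertices in one part with color 1 and all vertices in the other part with color 2.
Since the graph has at least one edge, one color does not suffice.
Chromatic number = 2.

2


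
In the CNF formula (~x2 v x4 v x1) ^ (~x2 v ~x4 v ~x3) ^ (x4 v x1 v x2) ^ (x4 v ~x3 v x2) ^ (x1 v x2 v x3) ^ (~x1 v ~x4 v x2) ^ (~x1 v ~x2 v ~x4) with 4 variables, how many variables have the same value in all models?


Find all satisfying assignments: 5 model(s).
Check which variables have the same value in every model.
No variable is fixed across all models.
Backbone size = 0.

0


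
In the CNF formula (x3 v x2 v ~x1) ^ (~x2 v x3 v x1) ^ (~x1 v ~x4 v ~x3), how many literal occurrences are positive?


Scan each clause for unnegated literals.
Clause 1: 2 positive; Clause 2: 2 positive; Clause 3: 0 positive.
Total positive literal occurrences = 4.

4


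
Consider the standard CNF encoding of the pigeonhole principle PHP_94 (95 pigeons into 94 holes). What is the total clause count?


The PHP encoding has two parts:
1) At-least-one-hole clauses: 95 (one per pigeon, each with 94 literals).
2) At-most-one-pigeon-per-hole clauses: 94 holes * C(95,2) = 94 * 4465 = 419710.
Total clauses = 95 + 419710 = 419805.

419805


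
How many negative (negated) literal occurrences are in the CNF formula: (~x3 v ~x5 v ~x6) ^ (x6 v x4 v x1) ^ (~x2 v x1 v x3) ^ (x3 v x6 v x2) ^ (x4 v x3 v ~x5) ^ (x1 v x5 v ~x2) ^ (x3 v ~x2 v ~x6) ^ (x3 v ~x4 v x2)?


Scan each clause for negated literals.
Clause 1: 3 negative; Clause 2: 0 negative; Clause 3: 1 negative; Clause 4: 0 negative; Clause 5: 1 negative; Clause 6: 1 negative; Clause 7: 2 negative; Clause 8: 1 negative.
Total negative literal occurrences = 9.

9


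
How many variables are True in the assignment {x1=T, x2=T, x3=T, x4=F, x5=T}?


The weight is the number of variables assigned True.
True variables: x1, x2, x3, x5.
Weight = 4.

4


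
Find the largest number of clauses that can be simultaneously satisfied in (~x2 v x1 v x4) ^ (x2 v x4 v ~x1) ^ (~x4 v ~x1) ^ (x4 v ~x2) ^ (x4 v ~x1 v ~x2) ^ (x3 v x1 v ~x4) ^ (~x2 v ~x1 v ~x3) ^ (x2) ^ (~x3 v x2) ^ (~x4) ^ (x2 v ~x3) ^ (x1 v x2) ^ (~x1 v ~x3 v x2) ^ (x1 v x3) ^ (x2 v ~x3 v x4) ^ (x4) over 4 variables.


Enumerate all 16 truth assignments.
For each, count how many of the 16 clauses are satisfied.
The formula is not fully satisfiable, so the maximum is below 16.
Maximum simultaneously satisfiable clauses = 15.

15


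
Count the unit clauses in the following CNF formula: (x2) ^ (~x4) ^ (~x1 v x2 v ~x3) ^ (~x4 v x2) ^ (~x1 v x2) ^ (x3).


A unit clause contains exactly one literal.
Unit clauses found: (x2), (~x4), (x3).
Count = 3.

3


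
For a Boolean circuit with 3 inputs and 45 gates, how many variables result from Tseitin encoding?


The Tseitin transformation introduces one auxiliary variable per gate.
Total variables = inputs + gates = 3 + 45 = 48.

48


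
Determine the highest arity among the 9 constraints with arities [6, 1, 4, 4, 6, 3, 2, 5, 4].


The arities are: 6, 1, 4, 4, 6, 3, 2, 5, 4.
Scan for the maximum value.
Maximum arity = 6.

6


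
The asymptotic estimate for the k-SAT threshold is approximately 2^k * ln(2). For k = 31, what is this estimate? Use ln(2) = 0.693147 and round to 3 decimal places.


Using the asymptotic formula: threshold ~ 2^k * ln(2).
2^31 = 2147483648.
2147483648 * 0.693147 = 1488521848.16.

1488521848.16


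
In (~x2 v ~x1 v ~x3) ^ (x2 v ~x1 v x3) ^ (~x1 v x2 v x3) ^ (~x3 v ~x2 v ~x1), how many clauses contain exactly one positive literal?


A definite clause has exactly one positive literal.
Clause 1: 0 positive -> not definite
Clause 2: 2 positive -> not definite
Clause 3: 2 positive -> not definite
Clause 4: 0 positive -> not definite
Definite clause count = 0.

0


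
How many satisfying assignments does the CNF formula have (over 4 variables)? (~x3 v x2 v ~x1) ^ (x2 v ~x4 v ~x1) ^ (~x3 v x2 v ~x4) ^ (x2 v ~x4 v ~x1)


Enumerate all 16 truth assignments over 4 variables.
Test each against every clause.
Satisfying assignments found: 12.

12


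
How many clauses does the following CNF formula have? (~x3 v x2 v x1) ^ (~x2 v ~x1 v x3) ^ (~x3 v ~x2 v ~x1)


Each group enclosed in parentheses joined by ^ is one clause.
Counting the conjuncts: 3 clauses.

3


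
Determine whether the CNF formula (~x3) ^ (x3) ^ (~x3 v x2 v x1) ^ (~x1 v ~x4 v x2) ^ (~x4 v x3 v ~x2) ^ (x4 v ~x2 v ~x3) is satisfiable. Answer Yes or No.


Check all 16 possible truth assignments.
Number of satisfying assignments found: 0.
The formula is unsatisfiable.

No


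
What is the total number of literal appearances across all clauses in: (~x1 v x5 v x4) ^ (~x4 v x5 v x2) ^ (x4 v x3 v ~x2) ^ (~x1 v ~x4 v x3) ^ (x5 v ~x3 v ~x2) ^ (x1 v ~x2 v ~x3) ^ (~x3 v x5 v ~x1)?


Clause lengths: 3, 3, 3, 3, 3, 3, 3.
Sum = 3 + 3 + 3 + 3 + 3 + 3 + 3 = 21.

21


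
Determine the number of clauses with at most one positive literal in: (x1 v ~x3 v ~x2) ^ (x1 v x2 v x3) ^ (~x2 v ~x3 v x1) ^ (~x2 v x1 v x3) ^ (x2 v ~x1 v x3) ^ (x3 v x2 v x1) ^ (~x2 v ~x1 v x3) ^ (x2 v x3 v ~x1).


A Horn clause has at most one positive literal.
Clause 1: 1 positive lit(s) -> Horn
Clause 2: 3 positive lit(s) -> not Horn
Clause 3: 1 positive lit(s) -> Horn
Clause 4: 2 positive lit(s) -> not Horn
Clause 5: 2 positive lit(s) -> not Horn
Clause 6: 3 positive lit(s) -> not Horn
Clause 7: 1 positive lit(s) -> Horn
Clause 8: 2 positive lit(s) -> not Horn
Total Horn clauses = 3.

3


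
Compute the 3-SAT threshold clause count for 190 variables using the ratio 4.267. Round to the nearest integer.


The 3-SAT phase transition occurs at approximately 4.267 clauses per variable.
m = 4.267 * 190 = 810.73.
Rounded to nearest integer: 811.

811


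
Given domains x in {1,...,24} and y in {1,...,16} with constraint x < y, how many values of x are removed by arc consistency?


For the constraint x < y, x needs a supporting value in y's domain.
x can be at most 15 (one less than y's maximum).
Valid x values from domain: 15 out of 24.
Pruned = 24 - 15 = 9.

9


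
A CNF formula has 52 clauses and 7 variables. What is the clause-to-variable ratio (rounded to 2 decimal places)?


Clause-to-variable ratio = clauses / variables.
52 / 7 = 7.43.

7.43


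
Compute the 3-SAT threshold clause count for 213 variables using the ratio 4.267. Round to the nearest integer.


The 3-SAT phase transition occurs at approximately 4.267 clauses per variable.
m = 4.267 * 213 = 908.871.
Rounded to nearest integer: 909.

909


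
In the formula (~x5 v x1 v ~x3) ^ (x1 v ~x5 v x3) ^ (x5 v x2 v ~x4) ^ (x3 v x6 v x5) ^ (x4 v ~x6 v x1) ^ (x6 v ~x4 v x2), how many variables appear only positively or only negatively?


A pure literal appears in only one polarity across all clauses.
Pure literals: x1 (positive only), x2 (positive only).
Count = 2.

2


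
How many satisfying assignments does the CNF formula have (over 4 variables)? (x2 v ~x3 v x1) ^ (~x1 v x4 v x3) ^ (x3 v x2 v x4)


Enumerate all 16 truth assignments over 4 variables.
Test each against every clause.
Satisfying assignments found: 11.

11


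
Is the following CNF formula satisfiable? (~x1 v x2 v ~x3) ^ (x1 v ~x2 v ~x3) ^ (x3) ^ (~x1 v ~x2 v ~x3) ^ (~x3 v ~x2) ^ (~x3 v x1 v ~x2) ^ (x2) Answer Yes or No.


Check all 8 possible truth assignments.
Number of satisfying assignments found: 0.
The formula is unsatisfiable.

No


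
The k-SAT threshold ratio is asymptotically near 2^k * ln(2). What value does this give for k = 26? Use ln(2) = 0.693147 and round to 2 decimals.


Using the asymptotic formula: threshold ~ 2^k * ln(2).
2^26 = 67108864.
67108864 * 0.693147 = 46516307.76.

46516307.76


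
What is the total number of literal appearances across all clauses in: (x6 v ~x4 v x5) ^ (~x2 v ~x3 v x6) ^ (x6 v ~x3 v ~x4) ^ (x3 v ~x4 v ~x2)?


Clause lengths: 3, 3, 3, 3.
Sum = 3 + 3 + 3 + 3 = 12.

12


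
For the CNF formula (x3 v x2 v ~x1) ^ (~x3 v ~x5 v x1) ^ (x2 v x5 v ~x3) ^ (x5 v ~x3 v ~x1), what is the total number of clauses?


Each group enclosed in parentheses joined by ^ is one clause.
Counting the conjuncts: 4 clauses.

4


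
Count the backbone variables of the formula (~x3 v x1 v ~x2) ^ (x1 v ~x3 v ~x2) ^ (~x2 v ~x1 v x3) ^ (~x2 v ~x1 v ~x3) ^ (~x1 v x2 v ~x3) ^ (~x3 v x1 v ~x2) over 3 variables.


Find all satisfying assignments: 4 model(s).
Check which variables have the same value in every model.
No variable is fixed across all models.
Backbone size = 0.

0


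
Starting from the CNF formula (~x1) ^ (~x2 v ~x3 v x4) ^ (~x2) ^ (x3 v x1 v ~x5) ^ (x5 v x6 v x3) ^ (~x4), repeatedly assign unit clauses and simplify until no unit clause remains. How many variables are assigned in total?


Unit propagation repeatedly assigns the literal in any unit clause, then simplifies.
Assignments in order: x1 = F, x2 = F, x4 = F.
No further unit clauses remain.
Total variables assigned = 3.

3


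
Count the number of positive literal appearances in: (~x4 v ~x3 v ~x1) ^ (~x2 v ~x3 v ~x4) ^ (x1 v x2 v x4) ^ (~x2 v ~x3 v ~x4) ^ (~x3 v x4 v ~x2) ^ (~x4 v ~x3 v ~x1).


Scan each clause for unnegated literals.
Clause 1: 0 positive; Clause 2: 0 positive; Clause 3: 3 positive; Clause 4: 0 positive; Clause 5: 1 positive; Clause 6: 0 positive.
Total positive literal occurrences = 4.

4


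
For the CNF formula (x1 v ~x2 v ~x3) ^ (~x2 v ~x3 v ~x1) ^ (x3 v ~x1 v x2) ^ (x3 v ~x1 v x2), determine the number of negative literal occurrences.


Scan each clause for negated literals.
Clause 1: 2 negative; Clause 2: 3 negative; Clause 3: 1 negative; Clause 4: 1 negative.
Total negative literal occurrences = 7.

7


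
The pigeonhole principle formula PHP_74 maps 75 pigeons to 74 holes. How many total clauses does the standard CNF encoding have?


The PHP encoding has two parts:
1) At-least-one-hole clauses: 75 (one per pigeon, each with 74 literals).
2) At-most-one-pigeon-per-hole clauses: 74 holes * C(75,2) = 74 * 2775 = 205350.
Total clauses = 75 + 205350 = 205425.

205425


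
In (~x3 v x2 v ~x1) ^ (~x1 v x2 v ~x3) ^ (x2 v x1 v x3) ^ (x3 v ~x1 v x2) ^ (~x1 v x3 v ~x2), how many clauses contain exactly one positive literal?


A definite clause has exactly one positive literal.
Clause 1: 1 positive -> definite
Clause 2: 1 positive -> definite
Clause 3: 3 positive -> not definite
Clause 4: 2 positive -> not definite
Clause 5: 1 positive -> definite
Definite clause count = 3.

3


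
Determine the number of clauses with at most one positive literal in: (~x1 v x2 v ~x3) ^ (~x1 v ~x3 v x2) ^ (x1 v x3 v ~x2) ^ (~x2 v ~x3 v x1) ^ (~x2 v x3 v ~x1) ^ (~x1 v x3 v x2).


A Horn clause has at most one positive literal.
Clause 1: 1 positive lit(s) -> Horn
Clause 2: 1 positive lit(s) -> Horn
Clause 3: 2 positive lit(s) -> not Horn
Clause 4: 1 positive lit(s) -> Horn
Clause 5: 1 positive lit(s) -> Horn
Clause 6: 2 positive lit(s) -> not Horn
Total Horn clauses = 4.

4


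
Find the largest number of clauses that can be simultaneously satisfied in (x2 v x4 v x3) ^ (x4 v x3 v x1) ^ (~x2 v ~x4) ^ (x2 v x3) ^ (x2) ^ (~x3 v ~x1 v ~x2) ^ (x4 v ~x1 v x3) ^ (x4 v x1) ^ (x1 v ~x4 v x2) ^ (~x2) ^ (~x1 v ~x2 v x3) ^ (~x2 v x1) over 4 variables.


Enumerate all 16 truth assignments.
For each, count how many of the 12 clauses are satisfied.
The formula is not fully satisfiable, so the maximum is below 12.
Maximum simultaneously satisfiable clauses = 11.

11


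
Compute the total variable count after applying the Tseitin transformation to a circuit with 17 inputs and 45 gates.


The Tseitin transformation introduces one auxiliary variable per gate.
Total variables = inputs + gates = 17 + 45 = 62.

62


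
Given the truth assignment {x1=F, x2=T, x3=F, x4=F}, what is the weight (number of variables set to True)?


The weight is the number of variables assigned True.
True variables: x2.
Weight = 1.

1


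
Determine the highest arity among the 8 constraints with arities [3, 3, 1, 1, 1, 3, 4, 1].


The arities are: 3, 3, 1, 1, 1, 3, 4, 1.
Scan for the maximum value.
Maximum arity = 4.

4


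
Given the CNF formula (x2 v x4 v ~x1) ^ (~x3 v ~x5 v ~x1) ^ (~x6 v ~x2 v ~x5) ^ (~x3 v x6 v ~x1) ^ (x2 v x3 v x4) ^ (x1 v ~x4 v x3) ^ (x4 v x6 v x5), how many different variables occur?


Identify each distinct variable in the formula.
Variables found: x1, x2, x3, x4, x5, x6.
Total distinct variables = 6.

6


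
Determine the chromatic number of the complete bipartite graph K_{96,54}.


K_{96,54} is bipartite by definition: the two parts are independent sets, with every edge crossing between them.
Color all vertices in one part with color 1 and all vertices in the other part with color 2.
Since the graph has at least one edge, one color does not suffice.
Chromatic number = 2.

2


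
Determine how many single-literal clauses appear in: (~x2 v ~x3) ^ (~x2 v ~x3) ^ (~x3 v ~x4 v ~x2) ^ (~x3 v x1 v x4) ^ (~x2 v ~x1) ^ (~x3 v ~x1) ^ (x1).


A unit clause contains exactly one literal.
Unit clauses found: (x1).
Count = 1.

1


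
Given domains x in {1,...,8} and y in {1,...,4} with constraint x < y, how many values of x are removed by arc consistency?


For the constraint x < y, x needs a supporting value in y's domain.
x can be at most 3 (one less than y's maximum).
Valid x values from domain: 3 out of 8.
Pruned = 8 - 3 = 5.

5


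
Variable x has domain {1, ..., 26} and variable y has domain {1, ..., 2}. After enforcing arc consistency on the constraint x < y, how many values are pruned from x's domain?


For the constraint x < y, x needs a supporting value in y's domain.
x can be at most 1 (one less than y's maximum).
Valid x values from domain: 1 out of 26.
Pruned = 26 - 1 = 25.

25


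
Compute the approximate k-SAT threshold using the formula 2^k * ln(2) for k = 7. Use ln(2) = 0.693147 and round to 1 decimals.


Using the asymptotic formula: threshold ~ 2^k * ln(2).
2^7 = 128.
128 * 0.693147 = 88.7.

88.7


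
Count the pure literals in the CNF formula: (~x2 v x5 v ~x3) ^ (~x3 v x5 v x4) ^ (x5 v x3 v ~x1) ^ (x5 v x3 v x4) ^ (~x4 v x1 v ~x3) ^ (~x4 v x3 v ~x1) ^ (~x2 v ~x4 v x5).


A pure literal appears in only one polarity across all clauses.
Pure literals: x2 (negative only), x5 (positive only).
Count = 2.

2


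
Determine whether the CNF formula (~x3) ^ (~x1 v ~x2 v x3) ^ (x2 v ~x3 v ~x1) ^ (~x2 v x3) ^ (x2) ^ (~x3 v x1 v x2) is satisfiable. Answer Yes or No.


Check all 8 possible truth assignments.
Number of satisfying assignments found: 0.
The formula is unsatisfiable.

No


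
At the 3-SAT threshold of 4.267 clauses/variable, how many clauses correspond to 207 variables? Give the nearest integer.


The 3-SAT phase transition occurs at approximately 4.267 clauses per variable.
m = 4.267 * 207 = 883.269.
Rounded to nearest integer: 883.

883


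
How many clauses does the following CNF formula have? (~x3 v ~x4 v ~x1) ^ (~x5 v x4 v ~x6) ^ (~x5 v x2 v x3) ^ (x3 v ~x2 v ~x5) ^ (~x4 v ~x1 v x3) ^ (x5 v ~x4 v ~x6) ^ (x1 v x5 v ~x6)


Each group enclosed in parentheses joined by ^ is one clause.
Counting the conjuncts: 7 clauses.

7


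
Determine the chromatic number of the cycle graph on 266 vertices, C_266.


A cycle on an even number of vertices is bipartite: alternate two colors around the cycle.
Since 266 is even, two colors suffice, and at least two are needed because the graph has edges.
Chromatic number = 2.

2


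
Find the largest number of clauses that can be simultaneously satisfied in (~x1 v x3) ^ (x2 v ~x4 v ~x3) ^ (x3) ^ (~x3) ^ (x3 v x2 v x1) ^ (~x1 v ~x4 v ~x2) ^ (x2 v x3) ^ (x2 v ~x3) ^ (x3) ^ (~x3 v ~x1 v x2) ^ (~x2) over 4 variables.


Enumerate all 16 truth assignments.
For each, count how many of the 11 clauses are satisfied.
The formula is not fully satisfiable, so the maximum is below 11.
Maximum simultaneously satisfiable clauses = 9.

9


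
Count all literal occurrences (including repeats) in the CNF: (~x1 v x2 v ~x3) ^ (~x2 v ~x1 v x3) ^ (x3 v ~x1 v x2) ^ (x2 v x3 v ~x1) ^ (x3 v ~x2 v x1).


Clause lengths: 3, 3, 3, 3, 3.
Sum = 3 + 3 + 3 + 3 + 3 = 15.

15


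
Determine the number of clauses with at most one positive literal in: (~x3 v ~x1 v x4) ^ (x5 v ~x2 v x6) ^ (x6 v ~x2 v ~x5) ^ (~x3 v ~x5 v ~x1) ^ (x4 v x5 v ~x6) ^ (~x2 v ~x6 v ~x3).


A Horn clause has at most one positive literal.
Clause 1: 1 positive lit(s) -> Horn
Clause 2: 2 positive lit(s) -> not Horn
Clause 3: 1 positive lit(s) -> Horn
Clause 4: 0 positive lit(s) -> Horn
Clause 5: 2 positive lit(s) -> not Horn
Clause 6: 0 positive lit(s) -> Horn
Total Horn clauses = 4.

4


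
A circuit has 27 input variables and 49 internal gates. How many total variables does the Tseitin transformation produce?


The Tseitin transformation introduces one auxiliary variable per gate.
Total variables = inputs + gates = 27 + 49 = 76.

76


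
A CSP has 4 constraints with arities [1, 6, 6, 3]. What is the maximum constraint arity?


The arities are: 1, 6, 6, 3.
Scan for the maximum value.
Maximum arity = 6.

6


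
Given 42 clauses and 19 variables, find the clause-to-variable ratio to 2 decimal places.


Clause-to-variable ratio = clauses / variables.
42 / 19 = 2.21.

2.21


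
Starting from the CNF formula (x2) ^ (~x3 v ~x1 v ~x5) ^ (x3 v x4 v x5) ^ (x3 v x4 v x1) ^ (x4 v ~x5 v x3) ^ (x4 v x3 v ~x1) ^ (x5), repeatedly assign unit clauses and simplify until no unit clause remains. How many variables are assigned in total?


Unit propagation repeatedly assigns the literal in any unit clause, then simplifies.
Assignments in order: x2 = T, x5 = T.
No further unit clauses remain.
Total variables assigned = 2.

2


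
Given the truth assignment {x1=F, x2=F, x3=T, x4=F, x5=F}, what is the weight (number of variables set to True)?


The weight is the number of variables assigned True.
True variables: x3.
Weight = 1.

1


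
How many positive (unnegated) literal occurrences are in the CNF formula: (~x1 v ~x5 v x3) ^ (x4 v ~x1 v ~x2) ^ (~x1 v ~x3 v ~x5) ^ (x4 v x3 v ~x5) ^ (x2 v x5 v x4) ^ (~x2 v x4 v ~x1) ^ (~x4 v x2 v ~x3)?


Scan each clause for unnegated literals.
Clause 1: 1 positive; Clause 2: 1 positive; Clause 3: 0 positive; Clause 4: 2 positive; Clause 5: 3 positive; Clause 6: 1 positive; Clause 7: 1 positive.
Total positive literal occurrences = 9.

9


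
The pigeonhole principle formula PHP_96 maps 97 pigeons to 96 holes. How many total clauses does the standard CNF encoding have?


The PHP encoding has two parts:
1) At-least-one-hole clauses: 97 (one per pigeon, each with 96 literals).
2) At-most-one-pigeon-per-hole clauses: 96 holes * C(97,2) = 96 * 4656 = 446976.
Total clauses = 97 + 446976 = 447073.

447073


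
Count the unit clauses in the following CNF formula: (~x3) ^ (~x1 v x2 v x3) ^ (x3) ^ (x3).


A unit clause contains exactly one literal.
Unit clauses found: (~x3), (x3), (x3).
Count = 3.

3


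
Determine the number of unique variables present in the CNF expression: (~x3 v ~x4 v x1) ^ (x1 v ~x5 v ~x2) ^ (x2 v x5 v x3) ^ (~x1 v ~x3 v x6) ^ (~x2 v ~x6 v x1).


Identify each distinct variable in the formula.
Variables found: x1, x2, x3, x4, x5, x6.
Total distinct variables = 6.

6


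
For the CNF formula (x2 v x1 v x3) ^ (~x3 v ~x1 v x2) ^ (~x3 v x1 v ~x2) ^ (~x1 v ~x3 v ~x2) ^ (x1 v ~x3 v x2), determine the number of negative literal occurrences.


Scan each clause for negated literals.
Clause 1: 0 negative; Clause 2: 2 negative; Clause 3: 2 negative; Clause 4: 3 negative; Clause 5: 1 negative.
Total negative literal occurrences = 8.

8


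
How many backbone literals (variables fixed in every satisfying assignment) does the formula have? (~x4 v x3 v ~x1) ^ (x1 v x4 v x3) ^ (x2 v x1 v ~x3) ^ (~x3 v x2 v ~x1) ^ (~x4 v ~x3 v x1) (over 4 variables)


Find all satisfying assignments: 7 model(s).
Check which variables have the same value in every model.
No variable is fixed across all models.
Backbone size = 0.

0


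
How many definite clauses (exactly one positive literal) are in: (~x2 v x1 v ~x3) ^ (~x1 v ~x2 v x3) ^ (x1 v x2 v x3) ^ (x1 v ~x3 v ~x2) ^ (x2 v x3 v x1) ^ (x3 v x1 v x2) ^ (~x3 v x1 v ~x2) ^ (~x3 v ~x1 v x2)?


A definite clause has exactly one positive literal.
Clause 1: 1 positive -> definite
Clause 2: 1 positive -> definite
Clause 3: 3 positive -> not definite
Clause 4: 1 positive -> definite
Clause 5: 3 positive -> not definite
Clause 6: 3 positive -> not definite
Clause 7: 1 positive -> definite
Clause 8: 1 positive -> definite
Definite clause count = 5.

5


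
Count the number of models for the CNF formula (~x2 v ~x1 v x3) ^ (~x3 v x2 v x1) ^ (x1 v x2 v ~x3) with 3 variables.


Enumerate all 8 truth assignments over 3 variables.
Test each against every clause.
Satisfying assignments found: 6.

6


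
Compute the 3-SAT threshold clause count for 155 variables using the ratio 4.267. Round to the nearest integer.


The 3-SAT phase transition occurs at approximately 4.267 clauses per variable.
m = 4.267 * 155 = 661.385.
Rounded to nearest integer: 661.

661


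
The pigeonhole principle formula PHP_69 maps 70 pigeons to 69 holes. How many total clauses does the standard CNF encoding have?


The PHP encoding has two parts:
1) At-least-one-hole clauses: 70 (one per pigeon, each with 69 literals).
2) At-most-one-pigeon-per-hole clauses: 69 holes * C(70,2) = 69 * 2415 = 166635.
Total clauses = 70 + 166635 = 166705.

166705


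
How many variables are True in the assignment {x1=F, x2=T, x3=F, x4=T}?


The weight is the number of variables assigned True.
True variables: x2, x4.
Weight = 2.

2


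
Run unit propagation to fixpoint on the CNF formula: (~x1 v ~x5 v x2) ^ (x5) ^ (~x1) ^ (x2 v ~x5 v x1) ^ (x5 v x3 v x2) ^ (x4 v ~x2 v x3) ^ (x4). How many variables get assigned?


Unit propagation repeatedly assigns the literal in any unit clause, then simplifies.
Assignments in order: x5 = T, x1 = F, x2 = T, x4 = T.
No further unit clauses remain.
Total variables assigned = 4.

4


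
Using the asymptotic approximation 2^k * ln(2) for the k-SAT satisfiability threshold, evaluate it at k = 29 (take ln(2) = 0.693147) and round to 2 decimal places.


Using the asymptotic formula: threshold ~ 2^k * ln(2).
2^29 = 536870912.
536870912 * 0.693147 = 372130462.04.

372130462.04


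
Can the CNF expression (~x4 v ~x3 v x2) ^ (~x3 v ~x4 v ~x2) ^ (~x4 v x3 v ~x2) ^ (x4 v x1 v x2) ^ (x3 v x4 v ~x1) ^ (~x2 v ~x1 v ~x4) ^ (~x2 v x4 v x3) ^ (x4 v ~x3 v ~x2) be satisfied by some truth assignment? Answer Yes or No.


Check all 16 possible truth assignments.
Number of satisfying assignments found: 3.
The formula is satisfiable.

Yes


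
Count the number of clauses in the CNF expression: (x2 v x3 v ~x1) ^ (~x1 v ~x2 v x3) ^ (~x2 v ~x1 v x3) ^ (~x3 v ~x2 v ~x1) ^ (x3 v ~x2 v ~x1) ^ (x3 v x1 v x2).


Each group enclosed in parentheses joined by ^ is one clause.
Counting the conjuncts: 6 clauses.

6


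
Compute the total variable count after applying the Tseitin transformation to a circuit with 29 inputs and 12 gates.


The Tseitin transformation introduces one auxiliary variable per gate.
Total variables = inputs + gates = 29 + 12 = 41.

41


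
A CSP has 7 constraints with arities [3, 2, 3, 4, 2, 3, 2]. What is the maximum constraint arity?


The arities are: 3, 2, 3, 4, 2, 3, 2.
Scan for the maximum value.
Maximum arity = 4.

4


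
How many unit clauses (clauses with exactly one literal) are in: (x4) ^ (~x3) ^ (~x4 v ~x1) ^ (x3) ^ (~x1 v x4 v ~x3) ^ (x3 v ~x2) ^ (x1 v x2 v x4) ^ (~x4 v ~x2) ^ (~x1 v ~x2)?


A unit clause contains exactly one literal.
Unit clauses found: (x4), (~x3), (x3).
Count = 3.

3


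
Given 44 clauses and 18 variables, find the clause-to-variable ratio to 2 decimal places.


Clause-to-variable ratio = clauses / variables.
44 / 18 = 2.44.

2.44


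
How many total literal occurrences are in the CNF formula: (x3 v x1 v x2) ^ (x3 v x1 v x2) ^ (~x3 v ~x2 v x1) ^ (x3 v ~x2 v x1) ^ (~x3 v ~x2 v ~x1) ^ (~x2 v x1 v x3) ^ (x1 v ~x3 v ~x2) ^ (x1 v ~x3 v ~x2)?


Clause lengths: 3, 3, 3, 3, 3, 3, 3, 3.
Sum = 3 + 3 + 3 + 3 + 3 + 3 + 3 + 3 = 24.

24


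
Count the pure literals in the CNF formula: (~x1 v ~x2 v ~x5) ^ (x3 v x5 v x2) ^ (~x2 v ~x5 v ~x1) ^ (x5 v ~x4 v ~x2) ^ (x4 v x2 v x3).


A pure literal appears in only one polarity across all clauses.
Pure literals: x1 (negative only), x3 (positive only).
Count = 2.

2


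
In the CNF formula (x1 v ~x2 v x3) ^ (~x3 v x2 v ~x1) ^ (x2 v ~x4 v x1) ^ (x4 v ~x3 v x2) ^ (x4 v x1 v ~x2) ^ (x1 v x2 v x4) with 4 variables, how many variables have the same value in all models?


Find all satisfying assignments: 7 model(s).
Check which variables have the same value in every model.
No variable is fixed across all models.
Backbone size = 0.

0


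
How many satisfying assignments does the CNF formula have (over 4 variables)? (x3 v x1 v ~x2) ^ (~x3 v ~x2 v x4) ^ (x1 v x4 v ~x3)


Enumerate all 16 truth assignments over 4 variables.
Test each against every clause.
Satisfying assignments found: 11.

11


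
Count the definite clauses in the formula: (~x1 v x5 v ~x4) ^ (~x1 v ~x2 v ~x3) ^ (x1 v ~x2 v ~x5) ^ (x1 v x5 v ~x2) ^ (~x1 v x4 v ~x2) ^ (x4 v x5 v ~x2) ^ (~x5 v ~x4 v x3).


A definite clause has exactly one positive literal.
Clause 1: 1 positive -> definite
Clause 2: 0 positive -> not definite
Clause 3: 1 positive -> definite
Clause 4: 2 positive -> not definite
Clause 5: 1 positive -> definite
Clause 6: 2 positive -> not definite
Clause 7: 1 positive -> definite
Definite clause count = 4.

4


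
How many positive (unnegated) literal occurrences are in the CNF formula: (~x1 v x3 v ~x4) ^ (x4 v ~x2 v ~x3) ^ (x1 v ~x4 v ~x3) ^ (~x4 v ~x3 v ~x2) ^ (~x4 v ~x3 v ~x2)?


Scan each clause for unnegated literals.
Clause 1: 1 positive; Clause 2: 1 positive; Clause 3: 1 positive; Clause 4: 0 positive; Clause 5: 0 positive.
Total positive literal occurrences = 3.

3


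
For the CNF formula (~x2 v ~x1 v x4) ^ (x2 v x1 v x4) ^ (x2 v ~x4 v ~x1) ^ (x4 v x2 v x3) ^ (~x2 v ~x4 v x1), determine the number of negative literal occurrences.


Scan each clause for negated literals.
Clause 1: 2 negative; Clause 2: 0 negative; Clause 3: 2 negative; Clause 4: 0 negative; Clause 5: 2 negative.
Total negative literal occurrences = 6.

6


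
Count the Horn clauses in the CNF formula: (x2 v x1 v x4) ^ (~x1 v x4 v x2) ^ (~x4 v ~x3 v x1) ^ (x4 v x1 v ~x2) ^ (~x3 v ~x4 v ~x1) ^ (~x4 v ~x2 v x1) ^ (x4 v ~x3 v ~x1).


A Horn clause has at most one positive literal.
Clause 1: 3 positive lit(s) -> not Horn
Clause 2: 2 positive lit(s) -> not Horn
Clause 3: 1 positive lit(s) -> Horn
Clause 4: 2 positive lit(s) -> not Horn
Clause 5: 0 positive lit(s) -> Horn
Clause 6: 1 positive lit(s) -> Horn
Clause 7: 1 positive lit(s) -> Horn
Total Horn clauses = 4.

4


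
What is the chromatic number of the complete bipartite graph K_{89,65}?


K_{89,65} is bipartite by definition: the two parts are independent sets, with every edge crossing between them.
Color all vertices in one part with color 1 and all vertices in the other part with color 2.
Since the graph has at least one edge, one color does not suffice.
Chromatic number = 2.

2


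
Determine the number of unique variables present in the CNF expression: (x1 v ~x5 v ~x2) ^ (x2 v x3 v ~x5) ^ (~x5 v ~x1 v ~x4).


Identify each distinct variable in the formula.
Variables found: x1, x2, x3, x4, x5.
Total distinct variables = 5.

5


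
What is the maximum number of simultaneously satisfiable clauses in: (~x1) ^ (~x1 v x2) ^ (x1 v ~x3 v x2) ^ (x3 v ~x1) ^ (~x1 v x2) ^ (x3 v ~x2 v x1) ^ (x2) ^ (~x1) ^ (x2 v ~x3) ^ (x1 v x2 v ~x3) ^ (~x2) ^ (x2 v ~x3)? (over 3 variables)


Enumerate all 8 truth assignments.
For each, count how many of the 12 clauses are satisfied.
The formula is not fully satisfiable, so the maximum is below 12.
Maximum simultaneously satisfiable clauses = 11.

11


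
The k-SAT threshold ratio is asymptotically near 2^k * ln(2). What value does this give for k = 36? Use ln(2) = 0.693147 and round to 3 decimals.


Using the asymptotic formula: threshold ~ 2^k * ln(2).
2^36 = 68719476736.
68719476736 * 0.693147 = 47632699141.128.

47632699141.128


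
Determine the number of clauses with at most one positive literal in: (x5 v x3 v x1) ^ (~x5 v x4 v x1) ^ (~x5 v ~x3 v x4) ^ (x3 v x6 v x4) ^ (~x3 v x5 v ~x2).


A Horn clause has at most one positive literal.
Clause 1: 3 positive lit(s) -> not Horn
Clause 2: 2 positive lit(s) -> not Horn
Clause 3: 1 positive lit(s) -> Horn
Clause 4: 3 positive lit(s) -> not Horn
Clause 5: 1 positive lit(s) -> Horn
Total Horn clauses = 2.

2


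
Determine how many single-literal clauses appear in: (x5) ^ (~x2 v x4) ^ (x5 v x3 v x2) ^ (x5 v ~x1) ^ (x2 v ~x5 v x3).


A unit clause contains exactly one literal.
Unit clauses found: (x5).
Count = 1.

1


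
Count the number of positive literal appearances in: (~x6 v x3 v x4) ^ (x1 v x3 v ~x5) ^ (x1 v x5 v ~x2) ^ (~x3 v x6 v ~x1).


Scan each clause for unnegated literals.
Clause 1: 2 positive; Clause 2: 2 positive; Clause 3: 2 positive; Clause 4: 1 positive.
Total positive literal occurrences = 7.

7


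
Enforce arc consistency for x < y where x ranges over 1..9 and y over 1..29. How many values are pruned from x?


For the constraint x < y, x needs a supporting value in y's domain.
x can be at most 28 (one less than y's maximum).
Valid x values from domain: 9 out of 9.
Pruned = 9 - 9 = 0.

0


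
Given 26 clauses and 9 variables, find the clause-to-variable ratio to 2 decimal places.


Clause-to-variable ratio = clauses / variables.
26 / 9 = 2.89.

2.89


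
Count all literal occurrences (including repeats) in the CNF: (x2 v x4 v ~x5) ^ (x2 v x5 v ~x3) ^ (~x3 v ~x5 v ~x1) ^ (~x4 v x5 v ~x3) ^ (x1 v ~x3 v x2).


Clause lengths: 3, 3, 3, 3, 3.
Sum = 3 + 3 + 3 + 3 + 3 = 15.

15


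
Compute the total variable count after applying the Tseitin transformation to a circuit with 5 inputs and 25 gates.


The Tseitin transformation introduces one auxiliary variable per gate.
Total variables = inputs + gates = 5 + 25 = 30.

30


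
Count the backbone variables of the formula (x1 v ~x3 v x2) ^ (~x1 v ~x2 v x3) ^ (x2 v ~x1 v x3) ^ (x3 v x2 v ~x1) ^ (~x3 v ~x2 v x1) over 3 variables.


Find all satisfying assignments: 4 model(s).
Check which variables have the same value in every model.
No variable is fixed across all models.
Backbone size = 0.

0


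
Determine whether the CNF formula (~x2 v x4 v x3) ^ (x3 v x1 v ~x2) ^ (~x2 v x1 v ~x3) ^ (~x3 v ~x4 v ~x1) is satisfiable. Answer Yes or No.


Check all 16 possible truth assignments.
Number of satisfying assignments found: 9.
The formula is satisfiable.

Yes


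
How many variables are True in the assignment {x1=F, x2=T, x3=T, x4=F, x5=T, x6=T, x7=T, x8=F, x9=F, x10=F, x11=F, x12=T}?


The weight is the number of variables assigned True.
True variables: x2, x3, x5, x6, x7, x12.
Weight = 6.

6


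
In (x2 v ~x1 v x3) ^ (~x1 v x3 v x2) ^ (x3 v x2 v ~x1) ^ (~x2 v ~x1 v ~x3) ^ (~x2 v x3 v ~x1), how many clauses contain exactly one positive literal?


A definite clause has exactly one positive literal.
Clause 1: 2 positive -> not definite
Clause 2: 2 positive -> not definite
Clause 3: 2 positive -> not definite
Clause 4: 0 positive -> not definite
Clause 5: 1 positive -> definite
Definite clause count = 1.

1


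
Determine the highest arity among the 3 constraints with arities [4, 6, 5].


The arities are: 4, 6, 5.
Scan for the maximum value.
Maximum arity = 6.

6


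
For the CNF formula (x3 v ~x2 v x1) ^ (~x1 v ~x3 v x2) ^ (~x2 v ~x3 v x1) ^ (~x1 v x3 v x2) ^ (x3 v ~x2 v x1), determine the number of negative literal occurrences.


Scan each clause for negated literals.
Clause 1: 1 negative; Clause 2: 2 negative; Clause 3: 2 negative; Clause 4: 1 negative; Clause 5: 1 negative.
Total negative literal occurrences = 7.

7


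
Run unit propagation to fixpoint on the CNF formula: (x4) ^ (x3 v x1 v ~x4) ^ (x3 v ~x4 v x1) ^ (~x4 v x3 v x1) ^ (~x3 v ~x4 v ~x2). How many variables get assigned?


Unit propagation repeatedly assigns the literal in any unit clause, then simplifies.
Assignments in order: x4 = T.
No further unit clauses remain.
Total variables assigned = 1.

1


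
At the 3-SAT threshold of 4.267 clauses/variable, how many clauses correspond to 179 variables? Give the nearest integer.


The 3-SAT phase transition occurs at approximately 4.267 clauses per variable.
m = 4.267 * 179 = 763.793.
Rounded to nearest integer: 764.

764


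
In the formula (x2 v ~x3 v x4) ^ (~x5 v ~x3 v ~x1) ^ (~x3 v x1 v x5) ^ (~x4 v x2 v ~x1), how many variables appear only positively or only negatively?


A pure literal appears in only one polarity across all clauses.
Pure literals: x2 (positive only), x3 (negative only).
Count = 2.

2


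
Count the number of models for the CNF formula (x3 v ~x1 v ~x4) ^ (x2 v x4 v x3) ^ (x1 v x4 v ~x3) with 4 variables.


Enumerate all 16 truth assignments over 4 variables.
Test each against every clause.
Satisfying assignments found: 10.

10


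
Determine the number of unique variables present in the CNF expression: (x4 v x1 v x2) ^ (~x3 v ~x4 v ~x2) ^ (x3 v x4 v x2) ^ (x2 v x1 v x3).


Identify each distinct variable in the formula.
Variables found: x1, x2, x3, x4.
Total distinct variables = 4.

4


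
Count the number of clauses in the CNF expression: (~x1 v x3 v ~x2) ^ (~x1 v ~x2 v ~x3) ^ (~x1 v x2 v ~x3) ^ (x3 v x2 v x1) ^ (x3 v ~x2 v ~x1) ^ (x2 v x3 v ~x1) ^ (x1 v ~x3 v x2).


Each group enclosed in parentheses joined by ^ is one clause.
Counting the conjuncts: 7 clauses.

7


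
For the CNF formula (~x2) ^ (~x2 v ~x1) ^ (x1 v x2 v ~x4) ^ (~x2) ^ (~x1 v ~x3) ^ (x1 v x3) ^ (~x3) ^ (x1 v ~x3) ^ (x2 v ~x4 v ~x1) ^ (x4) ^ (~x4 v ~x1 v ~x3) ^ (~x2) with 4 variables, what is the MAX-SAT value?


Enumerate all 16 truth assignments.
For each, count how many of the 12 clauses are satisfied.
The formula is not fully satisfiable, so the maximum is below 12.
Maximum simultaneously satisfiable clauses = 11.

11


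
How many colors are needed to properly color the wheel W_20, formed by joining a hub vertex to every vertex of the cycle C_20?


W_20 consists of the cycle C_20 together with a hub vertex adjacent to every cycle vertex.
The cycle C_20 needs 2 colors (even cycle -> 2).
The hub is adjacent to every cycle vertex, so it must receive a new color distinct from all of them.
Chromatic number = 2 + 1 = 3.

3


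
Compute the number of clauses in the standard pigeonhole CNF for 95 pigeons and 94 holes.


The PHP encoding has two parts:
1) At-least-one-hole clauses: 95 (one per pigeon, each with 94 literals).
2) At-most-one-pigeon-per-hole clauses: 94 holes * C(95,2) = 94 * 4465 = 419710.
Total clauses = 95 + 419710 = 419805.

419805


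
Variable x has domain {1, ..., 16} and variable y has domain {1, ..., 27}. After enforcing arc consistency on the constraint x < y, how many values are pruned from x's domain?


For the constraint x < y, x needs a supporting value in y's domain.
x can be at most 26 (one less than y's maximum).
Valid x values from domain: 16 out of 16.
Pruned = 16 - 16 = 0.

0


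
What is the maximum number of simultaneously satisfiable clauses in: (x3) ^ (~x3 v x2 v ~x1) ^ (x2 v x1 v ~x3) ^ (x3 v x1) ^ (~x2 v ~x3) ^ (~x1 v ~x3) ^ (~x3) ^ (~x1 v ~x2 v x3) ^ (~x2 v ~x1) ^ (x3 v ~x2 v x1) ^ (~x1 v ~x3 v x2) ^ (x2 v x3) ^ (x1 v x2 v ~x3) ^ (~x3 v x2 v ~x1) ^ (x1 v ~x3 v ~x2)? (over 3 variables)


Enumerate all 8 truth assignments.
For each, count how many of the 15 clauses are satisfied.
The formula is not fully satisfiable, so the maximum is below 15.
Maximum simultaneously satisfiable clauses = 13.

13


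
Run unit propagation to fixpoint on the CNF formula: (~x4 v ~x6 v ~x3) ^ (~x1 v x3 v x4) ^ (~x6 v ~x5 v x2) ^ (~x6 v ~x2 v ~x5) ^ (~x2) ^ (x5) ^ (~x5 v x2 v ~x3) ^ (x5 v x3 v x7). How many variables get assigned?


Unit propagation repeatedly assigns the literal in any unit clause, then simplifies.
Assignments in order: x2 = F, x5 = T, x6 = F, x3 = F.
No further unit clauses remain.
Total variables assigned = 4.

4


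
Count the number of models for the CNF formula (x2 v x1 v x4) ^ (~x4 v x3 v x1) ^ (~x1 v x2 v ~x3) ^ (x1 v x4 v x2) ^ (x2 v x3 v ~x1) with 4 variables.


Enumerate all 16 truth assignments over 4 variables.
Test each against every clause.
Satisfying assignments found: 8.

8


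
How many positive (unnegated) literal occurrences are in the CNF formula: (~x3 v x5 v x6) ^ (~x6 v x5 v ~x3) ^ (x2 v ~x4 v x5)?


Scan each clause for unnegated literals.
Clause 1: 2 positive; Clause 2: 1 positive; Clause 3: 2 positive.
Total positive literal occurrences = 5.

5


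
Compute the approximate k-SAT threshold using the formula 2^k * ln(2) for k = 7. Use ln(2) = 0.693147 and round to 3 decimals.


Using the asymptotic formula: threshold ~ 2^k * ln(2).
2^7 = 128.
128 * 0.693147 = 88.723.

88.723


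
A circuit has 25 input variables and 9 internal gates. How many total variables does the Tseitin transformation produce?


The Tseitin transformation introduces one auxiliary variable per gate.
Total variables = inputs + gates = 25 + 9 = 34.

34


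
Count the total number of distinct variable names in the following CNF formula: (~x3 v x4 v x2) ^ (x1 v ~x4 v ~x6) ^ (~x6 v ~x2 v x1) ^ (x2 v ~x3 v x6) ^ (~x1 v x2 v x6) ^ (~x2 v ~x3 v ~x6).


Identify each distinct variable in the formula.
Variables found: x1, x2, x3, x4, x6.
Total distinct variables = 5.

5


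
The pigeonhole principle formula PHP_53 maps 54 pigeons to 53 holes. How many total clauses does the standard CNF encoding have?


The PHP encoding has two parts:
1) At-least-one-hole clauses: 54 (one per pigeon, each with 53 literals).
2) At-most-one-pigeon-per-hole clauses: 53 holes * C(54,2) = 53 * 1431 = 75843.
Total clauses = 54 + 75843 = 75897.

75897


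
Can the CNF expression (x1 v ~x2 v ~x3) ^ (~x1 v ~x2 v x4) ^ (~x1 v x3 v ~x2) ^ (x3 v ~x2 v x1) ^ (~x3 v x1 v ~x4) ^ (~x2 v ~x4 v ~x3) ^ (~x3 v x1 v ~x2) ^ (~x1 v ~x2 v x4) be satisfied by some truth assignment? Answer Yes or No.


Check all 16 possible truth assignments.
Number of satisfying assignments found: 7.
The formula is satisfiable.

Yes


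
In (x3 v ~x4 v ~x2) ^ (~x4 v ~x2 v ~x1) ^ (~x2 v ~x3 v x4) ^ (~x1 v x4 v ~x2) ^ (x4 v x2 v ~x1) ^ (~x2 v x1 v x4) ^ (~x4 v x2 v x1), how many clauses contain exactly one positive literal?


A definite clause has exactly one positive literal.
Clause 1: 1 positive -> definite
Clause 2: 0 positive -> not definite
Clause 3: 1 positive -> definite
Clause 4: 1 positive -> definite
Clause 5: 2 positive -> not definite
Clause 6: 2 positive -> not definite
Clause 7: 2 positive -> not definite
Definite clause count = 3.

3
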